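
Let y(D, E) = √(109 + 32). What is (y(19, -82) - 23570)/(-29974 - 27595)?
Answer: 23570/57569 - √141/57569 ≈ 0.40922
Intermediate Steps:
y(D, E) = √141
(y(19, -82) - 23570)/(-29974 - 27595) = (√141 - 23570)/(-29974 - 27595) = (-23570 + √141)/(-57569) = (-23570 + √141)*(-1/57569) = 23570/57569 - √141/57569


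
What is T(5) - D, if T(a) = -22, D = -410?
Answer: 388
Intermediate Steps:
T(5) - D = -22 - 1*(-410) = -22 + 410 = 388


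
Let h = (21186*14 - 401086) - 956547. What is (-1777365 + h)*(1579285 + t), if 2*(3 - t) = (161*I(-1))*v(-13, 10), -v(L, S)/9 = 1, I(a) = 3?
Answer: -4488810832831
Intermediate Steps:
v(L, S) = -9 (v(L, S) = -9*1 = -9)
t = 4353/2 (t = 3 - 161*3*(-9)/2 = 3 - 483*(-9)/2 = 3 - 1/2*(-4347) = 3 + 4347/2 = 4353/2 ≈ 2176.5)
h = -1061029 (h = (296604 - 401086) - 956547 = -104482 - 956547 = -1061029)
(-1777365 + h)*(1579285 + t) = (-1777365 - 1061029)*(1579285 + 4353/2) = -2838394*3162923/2 = -4488810832831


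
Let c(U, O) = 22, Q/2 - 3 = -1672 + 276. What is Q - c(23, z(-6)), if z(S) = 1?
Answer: -2808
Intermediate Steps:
Q = -2786 (Q = 6 + 2*(-1672 + 276) = 6 + 2*(-1396) = 6 - 2792 = -2786)
Q - c(23, z(-6)) = -2786 - 1*22 = -2786 - 22 = -2808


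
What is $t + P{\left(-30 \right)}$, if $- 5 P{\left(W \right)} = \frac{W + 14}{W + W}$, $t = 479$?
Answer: $\frac{35921}{75} \approx 478.95$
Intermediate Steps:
$P{\left(W \right)} = - \frac{14 + W}{10 W}$ ($P{\left(W \right)} = - \frac{\left(W + 14\right) \frac{1}{W + W}}{5} = - \frac{\left(14 + W\right) \frac{1}{2 W}}{5} = - \frac{\frac{1}{2} \frac{1}{W} \left(14 + W\right)}{5} = - \frac{14 + W}{10 W}$)
$t + P{\left(-30 \right)} = 479 + \frac{-14 - -30}{10 \left(-30\right)} = 479 + \frac{1}{10} \left(- \frac{1}{30}\right) \left(-14 + 30\right) = 479 + \frac{1}{10} \left(- \frac{1}{30}\right) 16 = 479 - \frac{4}{75} = \frac{35921}{75}$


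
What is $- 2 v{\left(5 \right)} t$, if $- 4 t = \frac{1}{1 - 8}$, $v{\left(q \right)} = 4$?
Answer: $- \frac{2}{7} \approx -0.28571$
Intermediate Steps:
$t = \frac{1}{28}$ ($t = - \frac{1}{4 \left(1 - 8\right)} = - \frac{1}{4 \left(-7\right)} = \left(- \frac{1}{4}\right) \left(- \frac{1}{7}\right) = \frac{1}{28} \approx 0.035714$)
$- 2 v{\left(5 \right)} t = \left(-2\right) 4 \cdot \frac{1}{28} = \left(-8\right) \frac{1}{28} = - \frac{2}{7}$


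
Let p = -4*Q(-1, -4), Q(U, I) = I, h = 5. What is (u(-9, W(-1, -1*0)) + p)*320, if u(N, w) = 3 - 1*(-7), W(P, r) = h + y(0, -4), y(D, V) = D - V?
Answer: 8320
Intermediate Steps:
W(P, r) = 9 (W(P, r) = 5 + (0 - 1*(-4)) = 5 + (0 + 4) = 5 + 4 = 9)
u(N, w) = 10 (u(N, w) = 3 + 7 = 10)
p = 16 (p = -4*(-4) = 16)
(u(-9, W(-1, -1*0)) + p)*320 = (10 + 16)*320 = 26*320 = 8320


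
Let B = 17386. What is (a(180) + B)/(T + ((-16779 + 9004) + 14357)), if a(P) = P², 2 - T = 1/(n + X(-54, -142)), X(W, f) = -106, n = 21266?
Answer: 1053471760/139317439 ≈ 7.5617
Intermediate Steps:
T = 42319/21160 (T = 2 - 1/(21266 - 106) = 2 - 1/21160 = 42319/21160 ≈ 2.0000)
(a(180) + B)/(T + ((-16779 + 9004) + 14357)) = (180² + 17386)/(42319/21160 + ((-16779 + 9004) + 14357)) = (32400 + 17386)/(42319/21160 + (-7775 + 14357)) = 49786/(42319/21160 + 6582) = 49786/(139317439/21160) = 49786*(21160/139317439) = 1053471760/139317439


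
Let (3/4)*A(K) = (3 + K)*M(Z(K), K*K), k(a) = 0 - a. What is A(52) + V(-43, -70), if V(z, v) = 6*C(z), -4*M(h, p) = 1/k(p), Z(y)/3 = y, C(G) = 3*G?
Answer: -6278633/8112 ≈ -773.99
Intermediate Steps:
Z(y) = 3*y
k(a) = -a
M(h, p) = 1/(4*p) (M(h, p) = -(-1/p)/4 = -(-1)/(4*p) = 1/(4*p))
A(K) = (3 + K)/(3*K²) (A(K) = 4*((3 + K)*(1/(4*((K*K)))))/3 = 4*((3 + K)*(1/(4*(K²))))/3 = 4*((3 + K)*(1/(4*K²)))/3 = 4*((3 + K)/(4*K²))/3 = (3 + K)/(3*K²))
V(z, v) = 18*z (V(z, v) = 6*(3*z) = 18*z)
A(52) + V(-43, -70) = (⅓)*(3 + 52)/52² + 18*(-43) = (⅓)*(1/2704)*55 - 774 = 55/8112 - 774 = -6278633/8112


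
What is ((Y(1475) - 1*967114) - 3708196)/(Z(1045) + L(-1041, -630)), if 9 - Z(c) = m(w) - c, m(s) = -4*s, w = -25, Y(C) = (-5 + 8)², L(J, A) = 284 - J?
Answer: -4675301/2279 ≈ -2051.5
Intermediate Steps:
Y(C) = 9 (Y(C) = 3² = 9)
Z(c) = -91 + c (Z(c) = 9 - (-4*(-25) - c) = 9 - (100 - c) = 9 + (-100 + c) = -91 + c)
((Y(1475) - 1*967114) - 3708196)/(Z(1045) + L(-1041, -630)) = ((9 - 1*967114) - 3708196)/((-91 + 1045) + (284 - 1*(-1041))) = ((9 - 967114) - 3708196)/(954 + (284 + 1041)) = (-967105 - 3708196)/(954 + 1325) = -4675301/2279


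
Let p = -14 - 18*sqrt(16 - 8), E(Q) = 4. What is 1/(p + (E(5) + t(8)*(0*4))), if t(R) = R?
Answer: 5/1246 - 9*sqrt(2)/623 ≈ -0.016417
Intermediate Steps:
p = -14 - 36*sqrt(2) ≈ -64.912
1/(p + (E(5) + t(8)*(0*4))) = 1/((-14 - 36*sqrt(2)) + (4 + 8*(0*4))) = 1/((-14 - 36*sqrt(2)) + (4 + 8*0)) = 1/((-14 - 36*sqrt(2)) + (4 + 0)) = 1/((-14 - 36*sqrt(2)) + 4) = 1/(-10 - 36*sqrt(2))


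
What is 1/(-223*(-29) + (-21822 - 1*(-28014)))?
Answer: 1/12659 ≈ 7.8995e-5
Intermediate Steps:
1/(-223*(-29) + (-21822 - 1*(-28014))) = 1/(6467 + (-21822 + 28014)) = 1/(6467 + 6192) = 1/12659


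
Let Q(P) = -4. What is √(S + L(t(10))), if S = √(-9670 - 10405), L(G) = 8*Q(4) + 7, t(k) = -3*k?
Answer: √(-25 + 5*I*√803) ≈ 7.7096 + 9.189*I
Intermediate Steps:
L(G) = -25 (L(G) = 8*(-4) + 7 = -32 + 7 = -25)
S = 5*I*√803 (S = √(-20075) = 5*I*√803 ≈ 141.69*I)
√(S + L(t(10))) = √(5*I*√803 - 25) = √(-25 + 5*I*√803)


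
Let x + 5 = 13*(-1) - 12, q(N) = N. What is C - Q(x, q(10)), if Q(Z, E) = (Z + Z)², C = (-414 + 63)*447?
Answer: -160497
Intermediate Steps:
C = -156897 (C = -351*447 = -156897)
x = -30 (x = -5 + (13*(-1) - 12) = -5 + (-13 - 12) = -5 - 25 = -30)
Q(Z, E) = 4*Z² (Q(Z, E) = (2*Z)² = 4*Z²)
C - Q(x, q(10)) = -156897 - 4*(-30)² = -156897 - 4*900 = -156897 - 1*3600 = -156897 - 3600 = -160497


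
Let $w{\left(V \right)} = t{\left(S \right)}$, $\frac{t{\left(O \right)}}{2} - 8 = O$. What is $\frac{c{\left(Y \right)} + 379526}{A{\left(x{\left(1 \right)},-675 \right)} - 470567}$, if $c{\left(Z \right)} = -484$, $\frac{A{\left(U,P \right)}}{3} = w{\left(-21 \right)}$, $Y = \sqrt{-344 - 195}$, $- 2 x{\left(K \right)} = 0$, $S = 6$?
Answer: $- \frac{379042}{470483} \approx -0.80564$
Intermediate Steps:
$x{\left(K \right)} = 0$ ($x{\left(K \right)} = \left(- \frac{1}{2}\right) 0 = 0$)
$Y = 7 i \sqrt{11}$ ($Y = \sqrt{-539} = 7 i \sqrt{11} \approx 23.216 i$)
$t{\left(O \right)} = 16 + 2 O$
$w{\left(V \right)} = 28$ ($w{\left(V \right)} = 16 + 2 \cdot 6 = 16 + 12 = 28$)
$A{\left(U,P \right)} = 84$ ($A{\left(U,P \right)} = 3 \cdot 28 = 84$)
$\frac{c{\left(Y \right)} + 379526}{A{\left(x{\left(1 \right)},-675 \right)} - 470567} = \frac{-484 + 379526}{84 - 470567} = \frac{379042}{-470483} = 379042 \left(- \frac{1}{470483}\right) = - \frac{379042}{470483}$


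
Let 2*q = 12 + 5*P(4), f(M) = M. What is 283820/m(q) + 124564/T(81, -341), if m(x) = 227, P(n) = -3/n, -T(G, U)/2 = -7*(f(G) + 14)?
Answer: 10677806/7945 ≈ 1344.0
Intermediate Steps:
T(G, U) = 196 + 14*G (T(G, U) = -(-14)*(G + 14) = -(-14)*(14 + G) = -2*(-98 - 7*G) = 196 + 14*G)
q = 33/8 (q = (12 + 5*(-3/4))/2 = (12 - 15/4)/2 = (1/2)*(33/4) = 33/8 ≈ 4.1250)
283820/m(q) + 124564/T(81, -341) = 283820/227 + 124564/(196 + 14*81) = 283820*(1/227) + 124564/(196 + 1134) = 283820/227 + 124564/1330 = 283820/227 + 124564*(1/1330) = 283820/227 + 3278/35 = 10677806/7945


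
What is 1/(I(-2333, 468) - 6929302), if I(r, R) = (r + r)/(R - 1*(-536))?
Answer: -502/3478511937 ≈ -1.4431e-7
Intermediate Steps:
I(r, R) = 2*r/(536 + R) (I(r, R) = (2*r)/(R + 536) = (2*r)/(536 + R) = 2*r/(536 + R))
1/(I(-2333, 468) - 6929302) = 1/(2*(-2333)/(536 + 468) - 6929302) = 1/(2*(-2333)/1004 - 6929302) = 1/(2*(-2333)*(1/1004) - 6929302) = 1/(-2333/502 - 6929302) = 1/(-3478511937/502) = -502/3478511937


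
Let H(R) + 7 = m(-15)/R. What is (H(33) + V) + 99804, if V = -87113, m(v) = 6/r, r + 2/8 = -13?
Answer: 7394764/583 ≈ 12684.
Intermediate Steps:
r = -53/4 (r = -¼ - 13 = -53/4 ≈ -13.250)
m(v) = -24/53 (m(v) = 6/(-53/4) = 6*(-4/53) = -24/53)
H(R) = -7 - 24/(53*R)
(H(33) + V) + 99804 = ((-7 - 24/53/33) - 87113) + 99804 = ((-7 - 24/53*1/33) - 87113) + 99804 = ((-7 - 8/583) - 87113) + 99804 = (-4089/583 - 87113) + 99804 = -50790968/583 + 99804 = 7394764/583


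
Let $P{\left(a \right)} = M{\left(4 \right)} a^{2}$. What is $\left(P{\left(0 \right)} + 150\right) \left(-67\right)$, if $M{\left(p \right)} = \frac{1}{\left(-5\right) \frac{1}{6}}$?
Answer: $-10050$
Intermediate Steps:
$M{\left(p \right)} = - \frac{6}{5}$ ($M{\left(p \right)} = \frac{1}{\left(-5\right) \frac{1}{6}} = \frac{1}{- \frac{5}{6}} = - \frac{6}{5}$)
$P{\left(a \right)} = - \frac{6 a^{2}}{5}$
$\left(P{\left(0 \right)} + 150\right) \left(-67\right) = \left(- \frac{6 \cdot 0^{2}}{5} + 150\right) \left(-67\right) = \left(\left(- \frac{6}{5}\right) 0 + 150\right) \left(-67\right) = \left(0 + 150\right) \left(-67\right) = 150 \left(-67\right) = -10050$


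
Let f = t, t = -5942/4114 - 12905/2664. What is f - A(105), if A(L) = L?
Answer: -609844369/5479848 ≈ -111.29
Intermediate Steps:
t = -34460329/5479848 (t = -5942*1/4114 - 12905*1/2664 = -2971/2057 - 12905/2664 = -34460329/5479848 ≈ -6.2886)
f = -34460329/5479848 ≈ -6.2886
f - A(105) = -34460329/5479848 - 1*105 = -34460329/5479848 - 105 = -609844369/5479848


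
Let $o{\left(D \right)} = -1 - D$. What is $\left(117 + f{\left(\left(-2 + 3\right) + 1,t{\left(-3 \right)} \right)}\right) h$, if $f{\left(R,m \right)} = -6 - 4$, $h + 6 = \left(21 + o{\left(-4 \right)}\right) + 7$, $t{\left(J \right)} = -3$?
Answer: $2675$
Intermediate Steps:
$h = 25$ ($h = -6 + \left(\left(21 - -3\right) + 7\right) = -6 + \left(\left(21 + \left(-1 + 4\right)\right) + 7\right) = -6 + \left(\left(21 + 3\right) + 7\right) = -6 + \left(24 + 7\right) = -6 + 31 = 25$)
$f{\left(R,m \right)} = -10$
$\left(117 + f{\left(\left(-2 + 3\right) + 1,t{\left(-3 \right)} \right)}\right) h = \left(117 - 10\right) 25 = 107 \cdot 25 = 2675$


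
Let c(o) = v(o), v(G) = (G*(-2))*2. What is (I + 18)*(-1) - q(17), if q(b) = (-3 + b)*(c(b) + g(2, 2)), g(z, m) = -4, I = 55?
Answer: 935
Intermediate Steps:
v(G) = -4*G (v(G) = -2*G*2 = -4*G)
c(o) = -4*o
q(b) = (-4 - 4*b)*(-3 + b) (q(b) = (-3 + b)*(-4*b - 4) = (-3 + b)*(-4 - 4*b) = (-4 - 4*b)*(-3 + b))
(I + 18)*(-1) - q(17) = (55 + 18)*(-1) - (12 - 4*17**2 + 8*17) = 73*(-1) - (12 - 4*289 + 136) = -73 - (12 - 1156 + 136) = -73 - 1*(-1008) = -73 + 1008 = 935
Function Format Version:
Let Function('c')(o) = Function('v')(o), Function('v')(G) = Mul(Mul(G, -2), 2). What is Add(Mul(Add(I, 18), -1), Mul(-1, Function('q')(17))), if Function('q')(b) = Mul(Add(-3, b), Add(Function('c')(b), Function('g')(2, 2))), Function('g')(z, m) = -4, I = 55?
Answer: 935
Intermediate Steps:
Function('v')(G) = Mul(-4, G) (Function('v')(G) = Mul(Mul(-2, G), 2) = Mul(-4, G))
Function('c')(o) = Mul(-4, o)
Function('q')(b) = Mul(Add(-4, Mul(-4, b)), Add(-3, b)) (Function('q')(b) = Mul(Add(-3, b), Add(Mul(-4, b), -4)) = Mul(Add(-3, b), Add(-4, Mul(-4, b))) = Mul(Add(-4, Mul(-4, b)), Add(-3, b)))
Add(Mul(Add(I, 18), -1), Mul(-1, Function('q')(17))) = Add(Mul(Add(55, 18), -1), Mul(-1, Add(12, Mul(-4, Pow(17, 2)), Mul(8, 17)))) = Add(Mul(73, -1), Mul(-1, Add(12, Mul(-4, 289), 136))) = Add(-73, Mul(-1, Add(12, -1156, 136))) = Add(-73, Mul(-1, -1008)) = Add(-73, 1008) = 935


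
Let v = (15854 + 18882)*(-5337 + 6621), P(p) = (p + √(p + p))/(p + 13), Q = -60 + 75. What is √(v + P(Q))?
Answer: √(8741800809 + 7*√30)/14 ≈ 6678.4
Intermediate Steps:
Q = 15
P(p) = (p + √2*√p)/(13 + p) (P(p) = (p + √(2*p))/(13 + p) = (p + √2*√p)/(13 + p))
v = 44601024 (v = 34736*1284 = 44601024)
√(v + P(Q)) = √(44601024 + (15 + √2*√15)/(13 + 15)) = √(44601024 + (15 + √30)/28) = √(44601024 + (15/28 + √30/28)) = √(1248828687/28 + √30/28)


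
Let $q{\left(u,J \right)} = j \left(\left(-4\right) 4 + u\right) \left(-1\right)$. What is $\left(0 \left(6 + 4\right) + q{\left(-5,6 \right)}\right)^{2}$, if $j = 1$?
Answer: $441$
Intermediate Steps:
$q{\left(u,J \right)} = 16 - u$ ($q{\left(u,J \right)} = 1 \left(\left(-4\right) 4 + u\right) \left(-1\right) = 1 \left(-16 + u\right) \left(-1\right) = \left(-16 + u\right) \left(-1\right) = 16 - u$)
$\left(0 \left(6 + 4\right) + q{\left(-5,6 \right)}\right)^{2} = \left(0 \left(6 + 4\right) + \left(16 - -5\right)\right)^{2} = \left(0 \cdot 10 + \left(16 + 5\right)\right)^{2} = \left(0 + 21\right)^{2} = 21^{2} = 441$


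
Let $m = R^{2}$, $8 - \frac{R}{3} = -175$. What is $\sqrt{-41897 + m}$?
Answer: $28 \sqrt{331} \approx 509.42$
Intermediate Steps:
$R = 549$ ($R = 24 - -525 = 24 + 525 = 549$)
$m = 301401$ ($m = 549^{2} = 301401$)
$\sqrt{-41897 + m} = \sqrt{-41897 + 301401} = \sqrt{259504} = 28 \sqrt{331}$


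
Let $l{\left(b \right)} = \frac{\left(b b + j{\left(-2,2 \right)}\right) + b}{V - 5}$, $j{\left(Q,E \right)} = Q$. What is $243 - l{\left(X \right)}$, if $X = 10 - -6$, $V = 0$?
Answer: $297$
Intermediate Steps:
$X = 16$ ($X = 10 + 6 = 16$)
$l{\left(b \right)} = \frac{2}{5} - \frac{b}{5} - \frac{b^{2}}{5}$ ($l{\left(b \right)} = \frac{\left(b b - 2\right) + b}{0 - 5} = \frac{\left(b^{2} - 2\right) + b}{-5} = \left(\left(-2 + b^{2}\right) + b\right) \left(- \frac{1}{5}\right) = \left(-2 + b + b^{2}\right) \left(- \frac{1}{5}\right) = \frac{2}{5} - \frac{b}{5} - \frac{b^{2}}{5}$)
$243 - l{\left(X \right)} = 243 - \left(\frac{2}{5} - \frac{16}{5} - \frac{16^{2}}{5}\right) = 243 - \left(\frac{2}{5} - \frac{16}{5} - \frac{256}{5}\right) = 243 - -54 = 243 + 54 = 297$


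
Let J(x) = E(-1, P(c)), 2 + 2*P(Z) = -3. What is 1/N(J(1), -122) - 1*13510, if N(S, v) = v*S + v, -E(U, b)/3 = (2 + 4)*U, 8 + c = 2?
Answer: -31316181/2318 ≈ -13510.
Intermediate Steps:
c = -6 (c = -8 + 2 = -6)
P(Z) = -5/2 (P(Z) = -1 + (½)*(-3) = -1 - 3/2 = -5/2)
E(U, b) = -18*U (E(U, b) = -3*(2 + 4)*U = -18*U)
J(x) = 18 (J(x) = -18*(-1) = 18)
N(S, v) = v + S*v (N(S, v) = S*v + v = v + S*v)
1/N(J(1), -122) - 1*13510 = 1/(-122*(1 + 18)) - 1*13510 = 1/(-122*19) - 13510 = 1/(-2318) - 13510 = -1/2318 - 13510 = -31316181/2318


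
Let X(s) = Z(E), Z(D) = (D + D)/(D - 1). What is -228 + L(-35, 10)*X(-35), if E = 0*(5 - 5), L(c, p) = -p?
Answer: -228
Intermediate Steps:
E = 0 (E = 0*0 = 0)
Z(D) = 2*D/(-1 + D) (Z(D) = (2*D)/(-1 + D) = 2*D/(-1 + D))
X(s) = 0 (X(s) = 2*0/(-1 + 0) = 2*0/(-1) = 2*0*(-1) = 0)
-228 + L(-35, 10)*X(-35) = -228 - 1*10*0 = -228 - 10*0 = -228 + 0 = -228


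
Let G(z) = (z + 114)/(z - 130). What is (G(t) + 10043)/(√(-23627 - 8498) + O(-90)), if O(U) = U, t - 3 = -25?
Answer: -3434499/152855 - 381611*I*√1285/305710 ≈ -22.469 - 44.747*I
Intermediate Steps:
t = -22 (t = 3 - 25 = -22)
G(z) = (114 + z)/(-130 + z)
(G(t) + 10043)/(√(-23627 - 8498) + O(-90)) = ((114 - 22)/(-130 - 22) + 10043)/(√(-23627 - 8498) - 90) = (92/(-152) + 10043)/(√(-32125) - 90) = (-1/152*92 + 10043)/(5*I*√1285 - 90) = (-23/38 + 10043)/(-90 + 5*I*√1285) = 381611/(38*(-90 + 5*I*√1285))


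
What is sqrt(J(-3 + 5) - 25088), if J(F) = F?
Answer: I*sqrt(25086) ≈ 158.39*I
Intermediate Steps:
sqrt(J(-3 + 5) - 25088) = sqrt((-3 + 5) - 25088) = sqrt(2 - 25088) = sqrt(-25086) = I*sqrt(25086)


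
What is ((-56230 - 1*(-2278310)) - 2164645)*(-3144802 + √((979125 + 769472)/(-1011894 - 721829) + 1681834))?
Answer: -180621702870 + 516915*√62410443675063955/1733723 ≈ -1.8055e+11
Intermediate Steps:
((-56230 - 1*(-2278310)) - 2164645)*(-3144802 + √((979125 + 769472)/(-1011894 - 721829) + 1681834)) = ((-56230 + 2278310) - 2164645)*(-3144802 + √(1748597/(-1733723) + 1681834)) = (2222080 - 2164645)*(-3144802 + √(1748597*(-1/1733723) + 1681834)) = 57435*(-3144802 + √(-1748597/1733723 + 1681834)) = 57435*(-3144802 + √(2915832539385/1733723)) = 57435*(-3144802 + 9*√62410443675063955/1733723) = -180621702870 + 516915*√62410443675063955/1733723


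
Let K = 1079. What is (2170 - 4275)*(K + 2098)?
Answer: -6687585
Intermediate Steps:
(2170 - 4275)*(K + 2098) = (2170 - 4275)*(1079 + 2098) = -2105*3177 = -6687585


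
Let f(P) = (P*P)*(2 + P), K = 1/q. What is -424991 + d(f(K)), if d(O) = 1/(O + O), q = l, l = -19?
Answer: -31442475/74 ≈ -4.2490e+5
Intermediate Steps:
q = -19
K = -1/19 (K = 1/(-19) = -1/19 ≈ -0.052632)
f(P) = P**2*(2 + P)
d(O) = 1/(2*O)
-424991 + d(f(K)) = -424991 + 1/(2*(((-1/19)**2*(2 - 1/19)))) = -424991 + 1/(2*(((1/361)*(37/19)))) = -424991 + 1/(2*(37/6859)) = -424991 + (1/2)*(6859/37) = -424991 + 6859/74 = -31442475/74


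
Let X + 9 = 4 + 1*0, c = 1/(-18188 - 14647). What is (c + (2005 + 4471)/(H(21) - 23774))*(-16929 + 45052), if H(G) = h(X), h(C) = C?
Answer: -5980728270397/780783465 ≈ -7659.9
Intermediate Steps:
c = -1/32835 (c = 1/(-32835) = -1/32835 ≈ -3.0455e-5)
X = -5 (X = -9 + (4 + 1*0) = -9 + (4 + 0) = -9 + 4 = -5)
H(G) = -5
(c + (2005 + 4471)/(H(21) - 23774))*(-16929 + 45052) = (-1/32835 + (2005 + 4471)/(-5 - 23774))*(-16929 + 45052) = (-1/32835 + 6476/(-23779))*28123 = (-1/32835 + 6476*(-1/23779))*28123 = (-1/32835 - 6476/23779)*28123 = -212663239/780783465*28123 = -5980728270397/780783465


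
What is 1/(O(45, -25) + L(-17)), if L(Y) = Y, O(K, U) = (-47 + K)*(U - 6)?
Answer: 1/45 ≈ 0.022222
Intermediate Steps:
O(K, U) = (-47 + K)*(-6 + U)
1/(O(45, -25) + L(-17)) = 1/((282 - 47*(-25) - 6*45 + 45*(-25)) - 17) = 1/((282 + 1175 - 270 - 1125) - 17) = 1/(62 - 17) = 1/45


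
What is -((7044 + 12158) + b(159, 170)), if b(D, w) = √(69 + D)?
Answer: -19202 - 2*√57 ≈ -19217.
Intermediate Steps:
-((7044 + 12158) + b(159, 170)) = -((7044 + 12158) + √(69 + 159)) = -(19202 + √228) = -(19202 + 2*√57) = -19202 - 2*√57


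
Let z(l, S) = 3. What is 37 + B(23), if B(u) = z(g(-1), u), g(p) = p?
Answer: 40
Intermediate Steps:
B(u) = 3
37 + B(23) = 37 + 3 = 40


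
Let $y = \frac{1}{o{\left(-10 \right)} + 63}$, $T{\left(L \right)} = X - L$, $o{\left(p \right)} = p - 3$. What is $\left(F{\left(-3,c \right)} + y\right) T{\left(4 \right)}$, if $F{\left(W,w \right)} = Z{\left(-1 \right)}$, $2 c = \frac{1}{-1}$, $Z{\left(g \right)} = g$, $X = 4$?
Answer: $0$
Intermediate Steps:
$c = - \frac{1}{2}$ ($c = \frac{1}{2 \left(-1\right)} = \frac{1}{2} \left(-1\right) = - \frac{1}{2} \approx -0.5$)
$o{\left(p \right)} = -3 + p$ ($o{\left(p \right)} = p - 3 = -3 + p$)
$F{\left(W,w \right)} = -1$
$T{\left(L \right)} = 4 - L$
$y = \frac{1}{50}$ ($y = \frac{1}{\left(-3 - 10\right) + 63} = \frac{1}{-13 + 63} = \frac{1}{50} \approx 0.02$)
$\left(F{\left(-3,c \right)} + y\right) T{\left(4 \right)} = \left(-1 + \frac{1}{50}\right) \left(4 - 4\right) = - \frac{49 \left(4 - 4\right)}{50} = \left(- \frac{49}{50}\right) 0 = 0$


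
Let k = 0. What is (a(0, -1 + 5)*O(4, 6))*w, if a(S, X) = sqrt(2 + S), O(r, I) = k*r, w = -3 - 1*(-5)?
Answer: 0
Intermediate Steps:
w = 2 (w = -3 + 5 = 2)
O(r, I) = 0 (O(r, I) = 0*r = 0)
(a(0, -1 + 5)*O(4, 6))*w = (sqrt(2 + 0)*0)*2 = (sqrt(2)*0)*2 = 0*2 = 0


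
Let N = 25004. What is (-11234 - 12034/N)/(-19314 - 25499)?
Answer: 140453485/560252126 ≈ 0.25070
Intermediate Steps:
(-11234 - 12034/N)/(-19314 - 25499) = (-11234 - 12034/25004)/(-19314 - 25499) = (-11234 - 12034*1/25004)/(-44813) = (-11234 - 6017/12502)*(-1/44813) = -140453485/12502*(-1/44813) = 140453485/560252126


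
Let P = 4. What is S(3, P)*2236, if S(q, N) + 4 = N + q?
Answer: 6708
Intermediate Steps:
S(q, N) = -4 + N + q (S(q, N) = -4 + (N + q) = -4 + N + q)
S(3, P)*2236 = (-4 + 4 + 3)*2236 = 3*2236 = 6708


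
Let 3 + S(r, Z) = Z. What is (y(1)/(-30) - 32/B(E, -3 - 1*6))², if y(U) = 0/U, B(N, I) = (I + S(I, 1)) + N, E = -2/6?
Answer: 2304/289 ≈ 7.9723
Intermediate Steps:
S(r, Z) = -3 + Z
E = -⅓ (E = -2*⅙ = -⅓ ≈ -0.33333)
B(N, I) = -2 + I + N (B(N, I) = (I + (-3 + 1)) + N = (I - 2) + N = (-2 + I) + N = -2 + I + N)
y(U) = 0
(y(1)/(-30) - 32/B(E, -3 - 1*6))² = (0/(-30) - 32/(-2 + (-3 - 1*6) - ⅓))² = (0*(-1/30) - 32/(-2 + (-3 - 6) - ⅓))² = (0 - 32/(-2 - 9 - ⅓))² = (0 - 32/(-34/3))² = (0 - 32*(-3/34))² = (0 + 48/17)² = (48/17)² = 2304/289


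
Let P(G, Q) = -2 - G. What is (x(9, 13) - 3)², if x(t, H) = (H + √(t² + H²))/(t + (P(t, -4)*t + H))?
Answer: 59786/5929 + 2440*√10/5929 ≈ 11.385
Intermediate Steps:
x(t, H) = (H + √(H² + t²))/(H + t + t*(-2 - t)) (x(t, H) = (H + √(t² + H²))/(t + ((-2 - t)*t + H)) = (H + √(H² + t²))/(t + (t*(-2 - t) + H)) = (H + √(H² + t²))/(t + (H + t*(-2 - t))) = (H + √(H² + t²))/(H + t + t*(-2 - t)))
(x(9, 13) - 3)² = ((13 + √(13² + 9²))/(13 + 9 - 1*9*(2 + 9)) - 3)² = ((13 + √(169 + 81))/(13 + 9 - 1*9*11) - 3)² = ((13 + √250)/(13 + 9 - 99) - 3)² = ((13 + 5*√10)/(-77) - 3)² = (-(13 + 5*√10)/77 - 3)² = ((-13/77 - 5*√10/77) - 3)² = (-244/77 - 5*√10/77)²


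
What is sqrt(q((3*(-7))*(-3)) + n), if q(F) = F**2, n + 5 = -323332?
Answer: 2*I*sqrt(79842) ≈ 565.13*I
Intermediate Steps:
n = -323337 (n = -5 - 323332 = -323337)
sqrt(q((3*(-7))*(-3)) + n) = sqrt(((3*(-7))*(-3))**2 - 323337) = sqrt((-21*(-3))**2 - 323337) = sqrt(63**2 - 323337) = sqrt(3969 - 323337) = sqrt(-319368) = 2*I*sqrt(79842)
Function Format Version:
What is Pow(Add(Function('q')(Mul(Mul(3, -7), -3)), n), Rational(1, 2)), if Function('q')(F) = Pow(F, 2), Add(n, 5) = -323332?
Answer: Mul(2, I, Pow(79842, Rational(1, 2))) ≈ Mul(565.13, I)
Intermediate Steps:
n = -323337 (n = Add(-5, -323332) = -323337)
Pow(Add(Function('q')(Mul(Mul(3, -7), -3)), n), Rational(1, 2)) = Pow(Add(Pow(Mul(Mul(3, -7), -3), 2), -323337), Rational(1, 2)) = Pow(Add(Pow(Mul(-21, -3), 2), -323337), Rational(1, 2)) = Pow(Add(Pow(63, 2), -323337), Rational(1, 2)) = Pow(Add(3969, -323337), Rational(1, 2)) = Pow(-319368, Rational(1, 2)) = Mul(2, I, Pow(79842, Rational(1, 2)))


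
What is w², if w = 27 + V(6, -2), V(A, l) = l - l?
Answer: 729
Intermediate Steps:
V(A, l) = 0
w = 27 (w = 27 + 0 = 27)
w² = 27² = 729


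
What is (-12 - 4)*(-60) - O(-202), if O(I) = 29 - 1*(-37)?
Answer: 894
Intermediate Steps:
O(I) = 66 (O(I) = 29 + 37 = 66)
(-12 - 4)*(-60) - O(-202) = (-12 - 4)*(-60) - 1*66 = -16*(-60) - 66 = 960 - 66 = 894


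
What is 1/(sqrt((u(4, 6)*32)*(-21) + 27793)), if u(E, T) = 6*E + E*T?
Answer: -I*sqrt(4463)/4463 ≈ -0.014969*I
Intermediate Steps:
1/(sqrt((u(4, 6)*32)*(-21) + 27793)) = 1/(sqrt(((4*(6 + 6))*32)*(-21) + 27793)) = 1/(sqrt(((4*12)*32)*(-21) + 27793)) = 1/(sqrt((48*32)*(-21) + 27793)) = 1/(sqrt(1536*(-21) + 27793)) = 1/(sqrt(-32256 + 27793)) = 1/(sqrt(-4463)) = 1/(I*sqrt(4463)) = -I*sqrt(4463)/4463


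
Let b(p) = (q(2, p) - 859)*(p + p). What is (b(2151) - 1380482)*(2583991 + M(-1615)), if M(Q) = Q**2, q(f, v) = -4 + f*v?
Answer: 69648883876736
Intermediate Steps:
b(p) = 2*p*(-863 + 2*p) (b(p) = ((-4 + 2*p) - 859)*(p + p) = (-863 + 2*p)*(2*p) = 2*p*(-863 + 2*p))
(b(2151) - 1380482)*(2583991 + M(-1615)) = (2*2151*(-863 + 2*2151) - 1380482)*(2583991 + (-1615)**2) = (2*2151*(-863 + 4302) - 1380482)*(2583991 + 2608225) = (2*2151*3439 - 1380482)*5192216 = (14794578 - 1380482)*5192216 = 13414096*5192216 = 69648883876736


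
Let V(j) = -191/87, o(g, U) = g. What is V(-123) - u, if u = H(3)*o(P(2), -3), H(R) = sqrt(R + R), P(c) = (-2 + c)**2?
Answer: -191/87 ≈ -2.1954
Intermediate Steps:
H(R) = sqrt(2)*sqrt(R) (H(R) = sqrt(2*R) = sqrt(2)*sqrt(R))
V(j) = -191/87 (V(j) = -191*1/87 = -191/87)
u = 0 (u = (sqrt(2)*sqrt(3))*(-2 + 2)**2 = sqrt(6)*0**2 = sqrt(6)*0 = 0)
V(-123) - u = -191/87 - 1*0 = -191/87 + 0 = -191/87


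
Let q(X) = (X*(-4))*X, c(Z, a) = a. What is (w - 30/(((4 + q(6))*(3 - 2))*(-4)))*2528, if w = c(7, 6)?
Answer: 105228/7 ≈ 15033.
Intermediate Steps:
w = 6
q(X) = -4*X² (q(X) = (-4*X)*X = -4*X²)
(w - 30/(((4 + q(6))*(3 - 2))*(-4)))*2528 = (6 - 30/(((4 - 4*6²)*(3 - 2))*(-4)))*2528 = (6 - 30/(((4 - 4*36)*1)*(-4)))*2528 = (6 - 30/(((4 - 144)*1)*(-4)))*2528 = (6 - 30/(-140*1*(-4)))*2528 = (6 - 30/((-140*(-4))))*2528 = (6 - 30/560)*2528 = (6 - 1*3/56)*2528 = (6 - 3/56)*2528 = (333/56)*2528 = 105228/7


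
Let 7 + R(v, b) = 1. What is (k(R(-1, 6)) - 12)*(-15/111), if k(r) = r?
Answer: 90/37 ≈ 2.4324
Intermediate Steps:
R(v, b) = -6 (R(v, b) = -7 + 1 = -6)
(k(R(-1, 6)) - 12)*(-15/111) = (-6 - 12)*(-15/111) = -(-270)/111 = -18*(-5/37) = 90/37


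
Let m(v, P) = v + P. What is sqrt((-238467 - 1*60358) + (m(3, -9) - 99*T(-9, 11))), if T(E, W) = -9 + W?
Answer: I*sqrt(299029) ≈ 546.84*I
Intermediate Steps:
m(v, P) = P + v
sqrt((-238467 - 1*60358) + (m(3, -9) - 99*T(-9, 11))) = sqrt((-238467 - 1*60358) + ((-9 + 3) - 99*(-9 + 11))) = sqrt((-238467 - 60358) + (-6 - 99*2)) = sqrt(-298825 + (-6 - 198)) = sqrt(-298825 - 204) = sqrt(-299029) = I*sqrt(299029)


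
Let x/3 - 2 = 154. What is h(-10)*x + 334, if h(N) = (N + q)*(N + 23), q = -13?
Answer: -139598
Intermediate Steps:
x = 468 (x = 6 + 3*154 = 6 + 462 = 468)
h(N) = (-13 + N)*(23 + N) (h(N) = (N - 13)*(N + 23) = (-13 + N)*(23 + N))
h(-10)*x + 334 = (-299 + (-10)**2 + 10*(-10))*468 + 334 = (-299 + 100 - 100)*468 + 334 = -299*468 + 334 = -139932 + 334 = -139598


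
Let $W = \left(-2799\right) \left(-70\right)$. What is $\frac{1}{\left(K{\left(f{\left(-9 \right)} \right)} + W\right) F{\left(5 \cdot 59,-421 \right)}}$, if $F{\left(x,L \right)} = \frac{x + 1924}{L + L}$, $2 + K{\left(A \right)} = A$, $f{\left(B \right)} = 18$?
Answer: $- \frac{421}{217402087} \approx -1.9365 \cdot 10^{-6}$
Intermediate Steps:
$K{\left(A \right)} = -2 + A$
$F{\left(x,L \right)} = \frac{1924 + x}{2 L}$
$W = 195930$
$\frac{1}{\left(K{\left(f{\left(-9 \right)} \right)} + W\right) F{\left(5 \cdot 59,-421 \right)}} = \frac{1}{\left(\left(-2 + 18\right) + 195930\right) \frac{1924 + 5 \cdot 59}{2 \left(-421\right)}} = \frac{1}{\left(16 + 195930\right) \frac{1}{2} \left(- \frac{1}{421}\right) \left(1924 + 295\right)} = \frac{1}{195946 \cdot \frac{1}{2} \left(- \frac{1}{421}\right) 2219} = \frac{1}{195946 \left(- \frac{2219}{842}\right)} = \frac{1}{195946} \left(- \frac{842}{2219}\right) = - \frac{421}{217402087}$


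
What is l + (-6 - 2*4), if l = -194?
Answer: -208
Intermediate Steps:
l + (-6 - 2*4) = -194 + (-6 - 2*4) = -194 + (-6 - 8) = -194 - 14 = -208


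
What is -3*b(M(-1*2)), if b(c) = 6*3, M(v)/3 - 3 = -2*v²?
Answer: -54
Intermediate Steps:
M(v) = 9 - 6*v² (M(v) = 9 + 3*(-2*v²) = 9 - 6*v²)
b(c) = 18
-3*b(M(-1*2)) = -3*18 = -54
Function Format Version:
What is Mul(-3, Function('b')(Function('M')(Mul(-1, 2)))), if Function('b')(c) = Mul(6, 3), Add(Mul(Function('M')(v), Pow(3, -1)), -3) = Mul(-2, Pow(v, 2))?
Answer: -54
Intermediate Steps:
Function('M')(v) = Add(9, Mul(-6, Pow(v, 2))) (Function('M')(v) = Add(9, Mul(3, Mul(-2, Pow(v, 2)))) = Add(9, Mul(-6, Pow(v, 2))))
Function('b')(c) = 18
Mul(-3, Function('b')(Function('M')(Mul(-1, 2)))) = Mul(-3, 18) = -54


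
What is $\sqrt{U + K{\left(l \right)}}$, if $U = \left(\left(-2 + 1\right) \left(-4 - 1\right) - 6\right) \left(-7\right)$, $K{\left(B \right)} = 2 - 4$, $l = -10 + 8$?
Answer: $\sqrt{5} \approx 2.2361$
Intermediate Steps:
$l = -2$
$K{\left(B \right)} = -2$ ($K{\left(B \right)} = 2 - 4 = -2$)
$U = 7$ ($U = \left(\left(-1\right) \left(-5\right) - 6\right) \left(-7\right) = \left(5 - 6\right) \left(-7\right) = \left(-1\right) \left(-7\right) = 7$)
$\sqrt{U + K{\left(l \right)}} = \sqrt{7 - 2} = \sqrt{5}$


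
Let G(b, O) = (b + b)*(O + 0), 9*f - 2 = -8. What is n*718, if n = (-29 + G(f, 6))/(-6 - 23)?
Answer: 26566/29 ≈ 916.07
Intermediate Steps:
f = -⅔ (f = 2/9 + (⅑)*(-8) = 2/9 - 8/9 = -⅔ ≈ -0.66667)
G(b, O) = 2*O*b (G(b, O) = (2*b)*O = 2*O*b)
n = 37/29 (n = (-29 + 2*6*(-⅔))/(-6 - 23) = (-29 - 8)/(-29) = -37*(-1/29) = 37/29 ≈ 1.2759)
n*718 = (37/29)*718 = 26566/29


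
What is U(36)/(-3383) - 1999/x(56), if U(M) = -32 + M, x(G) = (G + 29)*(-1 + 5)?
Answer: -397881/67660 ≈ -5.8806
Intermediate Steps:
x(G) = 116 + 4*G (x(G) = (29 + G)*4 = 116 + 4*G)
U(36)/(-3383) - 1999/x(56) = (-32 + 36)/(-3383) - 1999/(116 + 4*56) = 4*(-1/3383) - 1999/(116 + 224) = -4/3383 - 1999/340 = -397881/67660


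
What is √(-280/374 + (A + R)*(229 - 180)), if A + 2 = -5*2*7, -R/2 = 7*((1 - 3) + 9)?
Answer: 5*I*√11652718/187 ≈ 91.273*I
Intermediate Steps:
R = -98 (R = -14*((1 - 3) + 9) = -14*(-2 + 9) = -14*7 = -2*49 = -98)
A = -72 (A = -2 - 5*2*7 = -2 - 10*7 = -2 - 70 = -72)
√(-280/374 + (A + R)*(229 - 180)) = √(-280/374 + (-72 - 98)*(229 - 180)) = √(-280*1/374 - 170*49) = √(-140/187 - 8330) = √(-1557850/187) = 5*I*√11652718/187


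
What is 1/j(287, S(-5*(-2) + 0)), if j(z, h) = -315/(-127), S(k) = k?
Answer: 127/315 ≈ 0.40317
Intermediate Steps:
j(z, h) = 315/127 (j(z, h) = -315*(-1/127) = 315/127)
1/j(287, S(-5*(-2) + 0)) = 1/(315/127) = 127/315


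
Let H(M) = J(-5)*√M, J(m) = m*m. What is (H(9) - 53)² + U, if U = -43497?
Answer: -43013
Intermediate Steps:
J(m) = m²
H(M) = 25*√M (H(M) = (-5)²*√M = 25*√M)
(H(9) - 53)² + U = (25*√9 - 53)² - 43497 = (25*3 - 53)² - 43497 = (75 - 53)² - 43497 = 22² - 43497 = 484 - 43497 = -43013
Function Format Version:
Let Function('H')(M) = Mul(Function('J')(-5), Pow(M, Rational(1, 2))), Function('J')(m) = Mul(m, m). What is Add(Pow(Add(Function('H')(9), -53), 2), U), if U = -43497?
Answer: -43013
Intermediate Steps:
Function('J')(m) = Pow(m, 2)
Function('H')(M) = Mul(25, Pow(M, Rational(1, 2))) (Function('H')(M) = Mul(Pow(-5, 2), Pow(M, Rational(1, 2))) = Mul(25, Pow(M, Rational(1, 2))))
Add(Pow(Add(Function('H')(9), -53), 2), U) = Add(Pow(Add(Mul(25, Pow(9, Rational(1, 2))), -53), 2), -43497) = Add(Pow(Add(Mul(25, 3), -53), 2), -43497) = Add(Pow(Add(75, -53), 2), -43497) = Add(Pow(22, 2), -43497) = Add(484, -43497) = -43013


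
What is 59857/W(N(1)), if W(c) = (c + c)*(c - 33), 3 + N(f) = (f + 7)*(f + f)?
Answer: -59857/520 ≈ -115.11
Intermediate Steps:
N(f) = -3 + 2*f*(7 + f) (N(f) = -3 + (f + 7)*(f + f) = -3 + (7 + f)*(2*f) = -3 + 2*f*(7 + f))
W(c) = 2*c*(-33 + c) (W(c) = (2*c)*(-33 + c) = 2*c*(-33 + c))
59857/W(N(1)) = 59857/((2*(-3 + 2*1² + 14*1)*(-33 + (-3 + 2*1² + 14*1)))) = 59857/((2*(-3 + 2*1 + 14)*(-33 + (-3 + 2*1 + 14)))) = 59857/((2*(-3 + 2 + 14)*(-33 + (-3 + 2 + 14)))) = 59857/((2*13*(-33 + 13))) = 59857/((2*13*(-20))) = 59857/(-520) = 59857*(-1/520) = -59857/520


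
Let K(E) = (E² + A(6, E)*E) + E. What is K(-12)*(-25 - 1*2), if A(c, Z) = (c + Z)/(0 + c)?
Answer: -3888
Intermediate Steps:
A(c, Z) = (Z + c)/c
K(E) = E + E² + E*(1 + E/6) (K(E) = (E² + ((E + 6)/6)*E) + E = (E² + ((6 + E)/6)*E) + E = (E² + (1 + E/6)*E) + E = (E² + E*(1 + E/6)) + E = E + E² + E*(1 + E/6))
K(-12)*(-25 - 1*2) = ((⅙)*(-12)*(12 + 7*(-12)))*(-25 - 1*2) = ((⅙)*(-12)*(12 - 84))*(-25 - 2) = ((⅙)*(-12)*(-72))*(-27) = 144*(-27) = -3888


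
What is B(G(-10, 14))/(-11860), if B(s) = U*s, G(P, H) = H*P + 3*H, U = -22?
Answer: -539/2965 ≈ -0.18179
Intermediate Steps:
G(P, H) = 3*H + H*P
B(s) = -22*s
B(G(-10, 14))/(-11860) = -308*(3 - 10)/(-11860) = -308*(-7)*(-1/11860) = -22*(-98)*(-1/11860) = 2156*(-1/11860) = -539/2965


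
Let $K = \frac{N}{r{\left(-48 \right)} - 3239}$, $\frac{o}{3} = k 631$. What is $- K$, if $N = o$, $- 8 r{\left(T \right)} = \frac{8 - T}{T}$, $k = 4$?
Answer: $\frac{363456}{155465} \approx 2.3379$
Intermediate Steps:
$r{\left(T \right)} = - \frac{8 - T}{8 T}$ ($r{\left(T \right)} = - \frac{\left(8 - T\right) \frac{1}{T}}{8} = - \frac{\frac{1}{T} \left(8 - T\right)}{8} = - \frac{8 - T}{8 T}$)
$o = 7572$ ($o = 3 \cdot 4 \cdot 631 = 3 \cdot 2524 = 7572$)
$N = 7572$
$K = - \frac{363456}{155465}$ ($K = \frac{7572}{\frac{-8 - 48}{8 \left(-48\right)} - 3239} = \frac{7572}{\frac{1}{8} \left(- \frac{1}{48}\right) \left(-56\right) - 3239} = \frac{7572}{\frac{7}{48} - 3239} = \frac{7572}{- \frac{155465}{48}} = 7572 \left(- \frac{48}{155465}\right) = - \frac{363456}{155465} \approx -2.3379$)
$- K = \left(-1\right) \left(- \frac{363456}{155465}\right) = \frac{363456}{155465}$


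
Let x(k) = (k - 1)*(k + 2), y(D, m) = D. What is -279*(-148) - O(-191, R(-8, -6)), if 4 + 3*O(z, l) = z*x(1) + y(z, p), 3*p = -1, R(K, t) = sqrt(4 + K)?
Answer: 41357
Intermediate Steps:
p = -1/3 (p = (1/3)*(-1) = -1/3 ≈ -0.33333)
x(k) = (-1 + k)*(2 + k)
O(z, l) = -4/3 + z/3 (O(z, l) = -4/3 + (z*(-2 + 1 + 1**2) + z)/3 = -4/3 + (z*(-2 + 1 + 1) + z)/3 = -4/3 + (z*0 + z)/3 = -4/3 + (0 + z)/3 = -4/3 + z/3)
-279*(-148) - O(-191, R(-8, -6)) = -279*(-148) - (-4/3 + (1/3)*(-191)) = 41292 - (-4/3 - 191/3) = 41292 - 1*(-65) = 41292 + 65 = 41357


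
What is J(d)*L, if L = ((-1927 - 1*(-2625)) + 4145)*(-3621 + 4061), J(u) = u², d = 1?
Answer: 2130920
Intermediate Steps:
L = 2130920 (L = ((-1927 + 2625) + 4145)*440 = (698 + 4145)*440 = 4843*440 = 2130920)
J(d)*L = 1²*2130920 = 1*2130920 = 2130920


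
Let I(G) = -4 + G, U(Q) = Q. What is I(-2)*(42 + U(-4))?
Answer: -228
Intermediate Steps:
I(-2)*(42 + U(-4)) = (-4 - 2)*(42 - 4) = -6*38 = -228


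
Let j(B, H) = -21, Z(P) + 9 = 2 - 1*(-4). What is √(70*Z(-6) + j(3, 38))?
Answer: I*√231 ≈ 15.199*I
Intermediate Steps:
Z(P) = -3 (Z(P) = -9 + (2 - 1*(-4)) = -9 + (2 + 4) = -9 + 6 = -3)
√(70*Z(-6) + j(3, 38)) = √(70*(-3) - 21) = √(-210 - 21) = √(-231) = I*√231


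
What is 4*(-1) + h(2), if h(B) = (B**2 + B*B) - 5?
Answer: -1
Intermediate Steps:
h(B) = -5 + 2*B**2 (h(B) = (B**2 + B**2) - 5 = 2*B**2 - 5 = -5 + 2*B**2)
4*(-1) + h(2) = 4*(-1) + (-5 + 2*2**2) = -4 + (-5 + 2*4) = -4 + (-5 + 8) = -4 + 3 = -1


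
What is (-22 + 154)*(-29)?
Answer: -3828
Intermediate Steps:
(-22 + 154)*(-29) = 132*(-29) = -3828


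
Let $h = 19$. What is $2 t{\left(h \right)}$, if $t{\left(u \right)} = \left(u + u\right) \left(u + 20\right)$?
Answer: $2964$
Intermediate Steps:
$t{\left(u \right)} = 2 u \left(20 + u\right)$
$2 t{\left(h \right)} = 2 \cdot 2 \cdot 19 \left(20 + 19\right) = 2 \cdot 2 \cdot 19 \cdot 39 = 2 \cdot 1482 = 2964$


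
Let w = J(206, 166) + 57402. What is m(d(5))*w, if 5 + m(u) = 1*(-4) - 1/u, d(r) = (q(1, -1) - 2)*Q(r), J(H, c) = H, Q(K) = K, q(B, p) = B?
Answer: -2534752/5 ≈ -5.0695e+5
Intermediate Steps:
w = 57608 (w = 206 + 57402 = 57608)
d(r) = -r (d(r) = (1 - 2)*r = -r)
m(u) = -9 - 1/u (m(u) = -5 + (1*(-4) - 1/u) = -5 + (-4 - 1/u) = -9 - 1/u)
m(d(5))*w = (-9 - 1/((-1*5)))*57608 = (-9 - 1/(-5))*57608 = (-9 - 1*(-1/5))*57608 = (-9 + 1/5)*57608 = -44/5*57608 = -2534752/5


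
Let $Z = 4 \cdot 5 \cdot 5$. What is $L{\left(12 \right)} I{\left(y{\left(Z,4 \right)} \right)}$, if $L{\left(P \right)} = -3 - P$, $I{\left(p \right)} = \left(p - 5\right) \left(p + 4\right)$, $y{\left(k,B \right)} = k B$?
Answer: $-2393700$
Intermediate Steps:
$Z = 100$ ($Z = 20 \cdot 5 = 100$)
$y{\left(k,B \right)} = B k$
$I{\left(p \right)} = \left(-5 + p\right) \left(4 + p\right)$
$L{\left(12 \right)} I{\left(y{\left(Z,4 \right)} \right)} = \left(-3 - 12\right) \left(-20 + \left(4 \cdot 100\right)^{2} - 4 \cdot 100\right) = \left(-3 - 12\right) \left(-20 + 400^{2} - 400\right) = - 15 \left(-20 + 160000 - 400\right) = \left(-15\right) 159580 = -2393700$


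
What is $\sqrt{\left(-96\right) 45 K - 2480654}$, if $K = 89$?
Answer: $i \sqrt{2865134} \approx 1692.7 i$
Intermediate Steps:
$\sqrt{\left(-96\right) 45 K - 2480654} = \sqrt{\left(-96\right) 45 \cdot 89 - 2480654} = \sqrt{\left(-4320\right) 89 - 2480654} = \sqrt{-384480 - 2480654} = \sqrt{-2865134} = i \sqrt{2865134}$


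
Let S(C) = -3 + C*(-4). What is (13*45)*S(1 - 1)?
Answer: -1755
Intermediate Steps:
S(C) = -3 - 4*C
(13*45)*S(1 - 1) = (13*45)*(-3 - 4*(1 - 1)) = 585*(-3 - 4*0) = 585*(-3 + 0) = 585*(-3) = -1755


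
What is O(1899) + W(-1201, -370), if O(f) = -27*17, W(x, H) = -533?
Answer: -992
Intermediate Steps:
O(f) = -459
O(1899) + W(-1201, -370) = -459 - 533 = -992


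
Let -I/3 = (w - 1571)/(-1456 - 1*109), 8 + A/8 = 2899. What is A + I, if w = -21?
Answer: 36190544/1565 ≈ 23125.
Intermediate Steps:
A = 23128 (A = -64 + 8*2899 = -64 + 23192 = 23128)
I = -4776/1565 (I = -3*(-21 - 1571)/(-1456 - 1*109) = -(-4776)/(-1456 - 109) = -(-4776)/(-1565) = -(-4776)*(-1)/1565 = -3*1592/1565 = -4776/1565 ≈ -3.0518)
A + I = 23128 - 4776/1565 = 36190544/1565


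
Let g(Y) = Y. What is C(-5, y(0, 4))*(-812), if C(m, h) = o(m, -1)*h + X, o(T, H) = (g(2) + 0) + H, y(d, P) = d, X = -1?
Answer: 812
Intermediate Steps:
o(T, H) = 2 + H (o(T, H) = (2 + 0) + H = 2 + H)
C(m, h) = -1 + h (C(m, h) = (2 - 1)*h - 1 = 1*h - 1 = h - 1 = -1 + h)
C(-5, y(0, 4))*(-812) = (-1 + 0)*(-812) = -1*(-812) = 812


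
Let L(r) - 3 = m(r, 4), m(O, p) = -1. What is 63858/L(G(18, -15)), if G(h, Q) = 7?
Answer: 31929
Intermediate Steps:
L(r) = 2 (L(r) = 3 - 1 = 2)
63858/L(G(18, -15)) = 63858/2 = 63858*(½) = 31929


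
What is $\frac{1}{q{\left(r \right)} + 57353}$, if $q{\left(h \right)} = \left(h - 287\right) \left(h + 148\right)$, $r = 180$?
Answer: $\frac{1}{22257} \approx 4.493 \cdot 10^{-5}$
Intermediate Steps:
$q{\left(h \right)} = \left(-287 + h\right) \left(148 + h\right)$
$\frac{1}{q{\left(r \right)} + 57353} = \frac{1}{\left(-42476 + 180^{2} - 25020\right) + 57353} = \frac{1}{\left(-42476 + 32400 - 25020\right) + 57353} = \frac{1}{-35096 + 57353} = \frac{1}{22257}$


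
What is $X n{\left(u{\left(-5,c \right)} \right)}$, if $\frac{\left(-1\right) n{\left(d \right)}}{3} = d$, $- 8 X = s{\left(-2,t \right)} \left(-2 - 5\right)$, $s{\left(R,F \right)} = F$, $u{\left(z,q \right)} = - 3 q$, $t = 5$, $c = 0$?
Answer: $0$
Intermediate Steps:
$X = \frac{35}{8}$ ($X = - \frac{5 \left(-2 - 5\right)}{8} = - \frac{5 \left(-7\right)}{8} = \left(- \frac{1}{8}\right) \left(-35\right) = \frac{35}{8} \approx 4.375$)
$n{\left(d \right)} = - 3 d$
$X n{\left(u{\left(-5,c \right)} \right)} = \frac{35 \left(- 3 \left(\left(-3\right) 0\right)\right)}{8} = \frac{35 \left(\left(-3\right) 0\right)}{8} = \frac{35}{8} \cdot 0 = 0$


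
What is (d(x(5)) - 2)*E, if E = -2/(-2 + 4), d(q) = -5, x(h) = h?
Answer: 7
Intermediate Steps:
E = -1 (E = -2/2 = -2*1/2 = -1)
(d(x(5)) - 2)*E = (-5 - 2)*(-1) = -7*(-1) = 7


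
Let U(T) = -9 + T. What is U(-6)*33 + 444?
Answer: -51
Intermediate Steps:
U(-6)*33 + 444 = (-9 - 6)*33 + 444 = -15*33 + 444 = -495 + 444 = -51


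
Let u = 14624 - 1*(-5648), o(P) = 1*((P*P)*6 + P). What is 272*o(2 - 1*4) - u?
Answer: -14288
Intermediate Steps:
o(P) = P + 6*P**2 (o(P) = 1*(P**2*6 + P) = 1*(6*P**2 + P) = 1*(P + 6*P**2) = P + 6*P**2)
u = 20272 (u = 14624 + 5648 = 20272)
272*o(2 - 1*4) - u = 272*((2 - 1*4)*(1 + 6*(2 - 1*4))) - 1*20272 = 272*((2 - 4)*(1 + 6*(2 - 4))) - 20272 = 272*(-2*(1 + 6*(-2))) - 20272 = 272*(-2*(1 - 12)) - 20272 = 272*(-2*(-11)) - 20272 = 272*22 - 20272 = 5984 - 20272 = -14288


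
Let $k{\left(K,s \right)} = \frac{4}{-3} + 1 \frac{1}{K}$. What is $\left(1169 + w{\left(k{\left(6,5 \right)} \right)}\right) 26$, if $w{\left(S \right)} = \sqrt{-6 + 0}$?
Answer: $30394 + 26 i \sqrt{6} \approx 30394.0 + 63.687 i$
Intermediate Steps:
$k{\left(K,s \right)} = - \frac{4}{3} + \frac{1}{K}$ ($k{\left(K,s \right)} = 4 \left(- \frac{1}{3}\right) + \frac{1}{K} = - \frac{4}{3} + \frac{1}{K}$)
$w{\left(S \right)} = i \sqrt{6}$ ($w{\left(S \right)} = \sqrt{-6} = i \sqrt{6}$)
$\left(1169 + w{\left(k{\left(6,5 \right)} \right)}\right) 26 = \left(1169 + i \sqrt{6}\right) 26 = 30394 + 26 i \sqrt{6}$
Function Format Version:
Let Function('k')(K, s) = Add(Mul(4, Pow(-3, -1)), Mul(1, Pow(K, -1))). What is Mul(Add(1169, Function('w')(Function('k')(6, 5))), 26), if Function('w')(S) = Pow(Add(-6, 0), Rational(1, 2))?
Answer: Add(30394, Mul(26, I, Pow(6, Rational(1, 2)))) ≈ Add(30394., Mul(63.687, I))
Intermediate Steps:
Function('k')(K, s) = Add(Rational(-4, 3), Pow(K, -1)) (Function('k')(K, s) = Add(Mul(4, Rational(-1, 3)), Pow(K, -1)) = Add(Rational(-4, 3), Pow(K, -1)))
Function('w')(S) = Mul(I, Pow(6, Rational(1, 2))) (Function('w')(S) = Pow(-6, Rational(1, 2)) = Mul(I, Pow(6, Rational(1, 2))))
Mul(Add(1169, Function('w')(Function('k')(6, 5))), 26) = Mul(Add(1169, Mul(I, Pow(6, Rational(1, 2)))), 26) = Add(30394, Mul(26, I, Pow(6, Rational(1, 2))))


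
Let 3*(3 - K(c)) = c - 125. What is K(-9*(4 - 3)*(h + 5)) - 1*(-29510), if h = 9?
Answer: 88790/3 ≈ 29597.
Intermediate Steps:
K(c) = 134/3 - c/3 (K(c) = 3 - (c - 125)/3 = 3 - (-125 + c)/3 = 3 + (125/3 - c/3) = 134/3 - c/3)
K(-9*(4 - 3)*(h + 5)) - 1*(-29510) = (134/3 - (-3)*(4 - 3)*(9 + 5)) - 1*(-29510) = (134/3 - (-3)*1*14) + 29510 = (134/3 - (-3)*14) + 29510 = (134/3 - 1/3*(-126)) + 29510 = (134/3 + 42) + 29510 = 260/3 + 29510 = 88790/3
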